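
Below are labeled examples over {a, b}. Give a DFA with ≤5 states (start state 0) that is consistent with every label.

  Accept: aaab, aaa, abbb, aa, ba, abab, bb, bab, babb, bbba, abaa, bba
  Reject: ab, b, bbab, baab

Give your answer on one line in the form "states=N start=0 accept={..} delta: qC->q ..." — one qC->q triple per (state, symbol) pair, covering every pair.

states=5 start=0 accept={0,3,4} delta: 0a->1 0b->2 1a->3 1b->2 2a->4 2b->4 3a->3 3b->0 4a->0 4b->3

Fold the examples into a partial DFA from state 0: repeatedly fix the first undefined (state, symbol) met by the shortest-then-alphabetical prefix, trying targets in increasing order and rejecting any under which an Accept and a Reject string meet in one state with the same remainder; add a state when all current targets are rejected. Accepting states are where Accept strings end.
a: 0a undefined. 0a->0: no, aaab/ab meet in 0 with "b" left. Open state 1: 0a->1.
b: 0b undefined. 0b->0: no, bb/b meet in 0. 0b->1: no, aaab/baab meet in 1 with "aab" left. Open state 2: 0b->2.
aa: 1a undefined. 1a->0: no, aaab/ab meet in 1 with "b" left. 1a->1: no, aaab/ab meet in 1 with "b" left. 1a->2: no, aa/b meet in 2. Open state 3: 1a->3.
ab: 1b undefined. 1b->0: no, abab/ab meet in 0. 1b->1: no, abbb/ab meet in 1. 1b->2: ok.
ba: 2a undefined. 2a->0: no, abab/ab meet in 2. 2a->1: no, abab/ab meet in 2. 2a->2: no, ba/ab meet in 2. 2a->3: no, aaab/baab meet in 3 with "ab" left. Open state 4: 2a->4.
bb: 2b undefined. 2b->0: no, abbb/ab meet in 2. 2b->1: no, abbb/ab meet in 2. 2b->2: no, abbb/ab meet in 2. 2b->3: no, aaab/bbab meet in 3 with "ab" left. 2b->4: ok.
aaa: 3a undefined. 3a->0: no, aaab/ab meet in 2. 3a->1: no, aaab/ab meet in 2. 3a->2: no, aaa/ab meet in 2. 3a->3: ok.
baa: 4a undefined. 4a->0: ok.
bab: 4b undefined. 4b->0: no, babb/ab meet in 2. 4b->1: no, babb/ab meet in 2. 4b->2: no, abbb/ab meet in 2. 4b->3: ok.
aaab: 3b undefined. 3b->0: ok.
All examples now run through 5 states with every (state, symbol) defined. Accept strings end in {0,3,4}, Reject strings end in {2}; accept={0,3,4}.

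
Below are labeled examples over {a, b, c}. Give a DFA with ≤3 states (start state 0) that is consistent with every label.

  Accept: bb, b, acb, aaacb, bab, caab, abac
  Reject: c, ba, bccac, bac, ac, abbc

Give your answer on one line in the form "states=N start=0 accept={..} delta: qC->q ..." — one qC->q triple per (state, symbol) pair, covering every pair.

Fold the examples into a partial DFA from state 0: repeatedly fix the first undefined (state, symbol) met by the shortest-then-alphabetical prefix, trying targets in increasing order and rejecting any under which an Accept and a Reject string meet in one state with the same remainder; add a state when all current targets are rejected. Accepting states are where Accept strings end.
a: 0a undefined. 0a->0: no, abac/bac meet in 0 with "bac" left. Open state 1: 0a->1.
b: 0b undefined. 0b->0: ok.
c: 0c undefined. 0c->0: no, bb/c meet in 0. 0c->1: ok.
aa: 1a undefined. 1a->0: ok.
ab: 1b undefined. 1b->0: no, abac/bac meet in 1 with "c" left. 1b->1: no, bab/c meet in 1. Open state 2: 1b->2.
ac: 1c undefined. 1c->0: no, bb/bccac meet in 0. 1c->1: ok.
aba: 2a undefined. 2a->0: no, abac/c meet in 1. 2a->1: no, abac/c meet in 1. 2a->2: ok.
abb: 2b undefined. 2b->0: ok.
abac: 2c undefined. 2c->0: ok.
All examples now run through 3 states with every (state, symbol) defined. Accept strings end in {0,2}, Reject strings end in {1}; accept={0,2}.

states=3 start=0 accept={0,2} delta: 0a->1 0b->0 0c->1 1a->0 1b->2 1c->1 2a->2 2b->0 2c->0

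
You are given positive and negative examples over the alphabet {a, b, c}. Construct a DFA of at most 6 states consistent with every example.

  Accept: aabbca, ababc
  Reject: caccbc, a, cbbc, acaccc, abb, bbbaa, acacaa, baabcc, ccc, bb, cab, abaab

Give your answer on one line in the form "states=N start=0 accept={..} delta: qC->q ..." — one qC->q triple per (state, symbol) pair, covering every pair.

states=3 start=0 accept={1} delta: 0a->0 0b->0 0c->1 1a->1 1b->2 1c->2 2a->0 2b->1 2c->2

Grow the machine one transition at a time. Run the examples from 0; the earliest place one falls off (shortest prefix, ties alphabetical) gets sent to the lowest-numbered state that keeps every Accept/Reject pair distinguishable — a pair clashes when both reach the same state with identical unread suffix — and to a fresh state only if none does.
a: 0a undefined. 0a->0: ok.
b: 0b undefined. 0b->0: ok.
c: 0c undefined. 0c->0: no, aabbca/caccbc meet in 0. Open state 1: 0c->1.
ca: 1a undefined. 1a->0: no, aabbca/a meet in 0. 1a->1: ok.
cb: 1b undefined. 1b->0: no, aabbca/cbbc meet in 1. 1b->1: no, aabbca/cab meet in 1. Open state 2: 1b->2.
cc: 1c undefined. 1c->0: no, aabbca/ccc meet in 1. 1c->1: no, aabbca/acaccc meet in 1. 1c->2: ok.
cbb: 2b undefined. 2b->0: no, aabbca/cbbc meet in 1. 2b->1: ok.
ccc: 2c undefined. 2c->0: no, aabbca/caccbc meet in 1. 2c->1: no, aabbca/caccbc meet in 1. 2c->2: ok.
acaca: 2a undefined. 2a->0: ok.
All examples now run through 3 states with every (state, symbol) defined. Accept strings end in {1}, Reject strings end in {0,2}; accept={1}.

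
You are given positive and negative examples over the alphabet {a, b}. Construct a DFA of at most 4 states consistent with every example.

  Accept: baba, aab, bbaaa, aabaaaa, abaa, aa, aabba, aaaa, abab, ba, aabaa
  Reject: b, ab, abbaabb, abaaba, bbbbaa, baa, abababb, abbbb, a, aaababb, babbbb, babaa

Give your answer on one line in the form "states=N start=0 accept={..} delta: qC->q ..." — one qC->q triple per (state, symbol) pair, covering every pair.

states=4 start=0 accept={0,3} delta: 0a->1 0b->2 1a->3 1b->1 2a->0 2b->2 3a->3 3b->0

Fold the examples into a partial DFA from state 0: repeatedly fix the first undefined (state, symbol) met by the shortest-then-alphabetical prefix, trying targets in increasing order and rejecting any under which an Accept and a Reject string meet in one state with the same remainder; add a state when all current targets are rejected. Accepting states are where Accept strings end.
a: 0a undefined. 0a->0: no, aab/b meet in 0 with "b" left. Open state 1: 0a->1.
b: 0b undefined. 0b->0: no, abaa/babaa meet in 1 with "baa" left. 0b->1: no, aabaa/babaa meet in 1 with "abaa" left. Open state 2: 0b->2.
aa: 1a undefined. 1a->0: no, aab/b meet in 2. 1a->1: no, aab/ab meet in 1 with "b" left. 1a->2: no, aa/b meet in 2. Open state 3: 1a->3.
ab: 1b undefined. 1b->0: no, abab/ab meet in 0. 1b->1: ok.
ba: 2a undefined. 2a->0: ok.
bb: 2b undefined. 2b->0: no, baba/babbbb meet in 0. 2b->1: no, abaa/bbbbaa meet in 3 with "a" left. 2b->2: ok.
aaa: 3a undefined. 3a->0: no, baba/abaaba meet in 0. 3a->1: no, bbaaa/abaaba meet in 3. 3a->2: no, baba/abaaba meet in 0. 3a->3: ok.
aab: 3b undefined. 3b->0: ok.
All examples now run through 4 states with every (state, symbol) defined. Accept strings end in {0,3}, Reject strings end in {1,2}; accept={0,3}.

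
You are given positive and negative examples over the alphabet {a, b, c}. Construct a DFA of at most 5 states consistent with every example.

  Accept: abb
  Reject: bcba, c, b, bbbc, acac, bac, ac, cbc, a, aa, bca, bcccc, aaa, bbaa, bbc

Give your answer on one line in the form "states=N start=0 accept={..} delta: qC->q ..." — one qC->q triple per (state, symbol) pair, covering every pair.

Fold the examples into a partial DFA from state 0: repeatedly fix the first undefined (state, symbol) met by the shortest-then-alphabetical prefix, trying targets in increasing order and rejecting any under which an Accept and a Reject string meet in one state with the same remainder; add a state when all current targets are rejected. Accepting states are where Accept strings end.
a: 0a undefined. 0a->0: ok.
b: 0b undefined. 0b->0: no, abb/b meet in 0. Open state 1: 0b->1.
c: 0c undefined. 0c->0: ok.
ba: 1a undefined. 1a->0: ok.
bb: 1b undefined. 1b->0: no, abb/c meet in 0. 1b->1: no, abb/b meet in 1. Open state 2: 1b->2.
bc: 1c undefined. 1c->0: ok.
bba: 2a undefined. 2a->0: ok.
bbb: 2b undefined. 2b->0: ok.
bbc: 2c undefined. 2c->0: ok.
All examples now run through 3 states with every (state, symbol) defined. Accept strings end in {2}, Reject strings end in {0,1}; accept={2}.

states=3 start=0 accept={2} delta: 0a->0 0b->1 0c->0 1a->0 1b->2 1c->0 2a->0 2b->0 2c->0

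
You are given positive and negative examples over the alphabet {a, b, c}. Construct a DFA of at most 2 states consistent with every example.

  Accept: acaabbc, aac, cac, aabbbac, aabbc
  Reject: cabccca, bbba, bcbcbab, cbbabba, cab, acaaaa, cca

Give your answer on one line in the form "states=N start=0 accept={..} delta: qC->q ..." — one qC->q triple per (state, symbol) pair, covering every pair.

states=2 start=0 accept={1} delta: 0a->0 0b->0 0c->1 1a->0 1b->0 1c->0

Fold the examples into a partial DFA from state 0: repeatedly fix the first undefined (state, symbol) met by the shortest-then-alphabetical prefix, trying targets in increasing order and rejecting any under which an Accept and a Reject string meet in one state with the same remainder; add a state when all current targets are rejected. Accepting states are where Accept strings end.
a: 0a undefined. 0a->0: ok.
b: 0b undefined. 0b->0: ok.
c: 0c undefined. 0c->0: no, acaabbc/cabccca meet in 0. Open state 1: 0c->1.
ca: 1a undefined. 1a->0: ok.
cb: 1b undefined. 1b->0: ok.
cc: 1c undefined. 1c->0: ok.
All examples now run through 2 states with every (state, symbol) defined. Accept strings end in {1}, Reject strings end in {0}; accept={1}.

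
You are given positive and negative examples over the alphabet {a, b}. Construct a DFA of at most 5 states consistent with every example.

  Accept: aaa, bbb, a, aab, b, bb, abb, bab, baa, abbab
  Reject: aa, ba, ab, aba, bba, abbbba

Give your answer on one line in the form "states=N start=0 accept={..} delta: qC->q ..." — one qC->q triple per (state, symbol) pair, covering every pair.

Fold the examples into a partial DFA from state 0: repeatedly fix the first undefined (state, symbol) met by the shortest-then-alphabetical prefix, trying targets in increasing order and rejecting any under which an Accept and a Reject string meet in one state with the same remainder; add a state when all current targets are rejected. Accepting states are where Accept strings end.
a: 0a undefined. 0a->0: no, aaa/aa meet in 0. Open state 1: 0a->1.
b: 0b undefined. 0b->0: no, a/ba meet in 1. 0b->1: no, bb/ab meet in 1 with "b" left. Open state 2: 0b->2.
aa: 1a undefined. 1a->0: ok.
ab: 1b undefined. 1b->0: no, aaa/aba meet in 1. 1b->1: no, aaa/ab meet in 1. 1b->2: no, aab/ab meet in 2. Open state 3: 1b->3.
ba: 2a undefined. 2a->0: ok.
bb: 2b undefined. 2b->0: no, aaa/bba meet in 1. 2b->1: no, bbb/ab meet in 3. 2b->2: ok.
aba: 3a undefined. 3a->0: ok.
abb: 3b undefined. 3b->0: no, abb/aa meet in 0. 3b->1: ok.
All examples now run through 4 states with every (state, symbol) defined. Accept strings end in {1,2}, Reject strings end in {0,3}; accept={1,2}.

states=4 start=0 accept={1,2} delta: 0a->1 0b->2 1a->0 1b->3 2a->0 2b->2 3a->0 3b->1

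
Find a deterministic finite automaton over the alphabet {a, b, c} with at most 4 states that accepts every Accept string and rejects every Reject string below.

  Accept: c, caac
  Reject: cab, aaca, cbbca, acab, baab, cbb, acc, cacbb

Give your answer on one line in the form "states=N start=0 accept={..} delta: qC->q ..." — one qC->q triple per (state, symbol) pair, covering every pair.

states=2 start=0 accept={1} delta: 0a->0 0b->0 0c->1 1a->0 1b->0 1c->0

State merging on the prefix tree: take the shortest (then alphabetical) example prefix whose next move is undefined and point that move at state 0, else 1, else 2, ...; a target is out if some Accept/Reject pair would then sit in one state with the same input left (inseparable). If every existing state is out, open a new one.
a: 0a undefined. 0a->0: ok.
b: 0b undefined. 0b->0: ok.
c: 0c undefined. 0c->0: no, c/cab meet in 0. Open state 1: 0c->1.
ca: 1a undefined. 1a->0: ok.
cb: 1b undefined. 1b->0: ok.
acc: 1c undefined. 1c->0: ok.
All examples now run through 2 states with every (state, symbol) defined. Accept strings end in {1}, Reject strings end in {0}; accept={1}.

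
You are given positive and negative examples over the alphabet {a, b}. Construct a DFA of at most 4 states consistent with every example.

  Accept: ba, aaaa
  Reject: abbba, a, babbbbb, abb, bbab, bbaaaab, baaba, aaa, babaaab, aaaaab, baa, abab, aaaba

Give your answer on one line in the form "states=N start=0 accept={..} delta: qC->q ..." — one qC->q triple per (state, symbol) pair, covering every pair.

Grow the machine one transition at a time. Run the examples from 0; the earliest place one falls off (shortest prefix, ties alphabetical) gets sent to the lowest-numbered state that keeps every Accept/Reject pair distinguishable — a pair clashes when both reach the same state with identical unread suffix — and to a fresh state only if none does.
a: 0a undefined. 0a->0: no, ba/aaaba meet in 0 with "ba" left. Open state 1: 0a->1.
b: 0b undefined. 0b->0: no, ba/a meet in 1. 0b->1: ok.
aa: 1a undefined. 1a->0: ok.
ab: 1b undefined. 1b->0: no, ba/bbab meet in 0. 1b->1: no, ba/abbba meet in 0. Open state 2: 1b->2.
aba: 2a undefined. 2a->0: no, ba/baaba meet in 0. 2a->1: ok.
abb: 2b undefined. 2b->0: no, ba/abbba meet in 0. 2b->1: ok.
All examples now run through 3 states with every (state, symbol) defined. Accept strings end in {0}, Reject strings end in {1,2}; accept={0}.

states=3 start=0 accept={0} delta: 0a->1 0b->1 1a->0 1b->2 2a->1 2b->1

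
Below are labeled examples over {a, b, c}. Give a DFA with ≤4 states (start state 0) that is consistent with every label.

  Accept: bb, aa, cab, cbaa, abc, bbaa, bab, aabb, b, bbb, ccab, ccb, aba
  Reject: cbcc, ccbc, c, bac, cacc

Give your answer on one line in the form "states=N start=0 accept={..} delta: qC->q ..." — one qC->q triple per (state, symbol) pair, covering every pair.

states=3 start=0 accept={0,1} delta: 0a->0 0b->1 0c->2 1a->0 1b->0 1c->0 2a->0 2b->0 2c->2

Grow the machine one transition at a time. Run the examples from 0; the earliest place one falls off (shortest prefix, ties alphabetical) gets sent to the lowest-numbered state that keeps every Accept/Reject pair distinguishable — a pair clashes when both reach the same state with identical unread suffix — and to a fresh state only if none does.
a: 0a undefined. 0a->0: ok.
b: 0b undefined. 0b->0: no, abc/c meet in 0 with "c" left. Open state 1: 0b->1.
c: 0c undefined. 0c->0: no, aa/c meet in 0. 0c->1: no, b/c meet in 1. Open state 2: 0c->2.
ba: 1a undefined. 1a->0: ok.
bb: 1b undefined. 1b->0: ok.
ca: 2a undefined. 2a->0: ok.
cb: 2b undefined. 2b->0: ok.
cc: 2c undefined. 2c->0: no, bb/cbcc meet in 0. 2c->1: no, cab/cbcc meet in 1. 2c->2: ok.
abc: 1c undefined. 1c->0: ok.
All examples now run through 3 states with every (state, symbol) defined. Accept strings end in {0,1}, Reject strings end in {2}; accept={0,1}.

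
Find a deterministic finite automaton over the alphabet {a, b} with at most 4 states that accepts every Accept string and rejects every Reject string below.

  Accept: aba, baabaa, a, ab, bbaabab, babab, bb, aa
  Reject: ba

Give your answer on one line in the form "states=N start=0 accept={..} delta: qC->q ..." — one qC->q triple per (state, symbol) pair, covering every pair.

states=3 start=0 accept={0,1} delta: 0a->1 0b->2 1a->0 1b->0 2a->2 2b->0

Fold the examples into a partial DFA from state 0: repeatedly fix the first undefined (state, symbol) met by the shortest-then-alphabetical prefix, trying targets in increasing order and rejecting any under which an Accept and a Reject string meet in one state with the same remainder; add a state when all current targets are rejected. Accepting states are where Accept strings end.
a: 0a undefined. 0a->0: no, aba/ba meet in 0 with "ba" left. Open state 1: 0a->1.
b: 0b undefined. 0b->0: no, a/ba meet in 1. 0b->1: no, aa/ba meet in 1 with "a" left. Open state 2: 0b->2.
aa: 1a undefined. 1a->0: ok.
ab: 1b undefined. 1b->0: ok.
ba: 2a undefined. 2a->0: no, baabaa/ba meet in 0. 2a->1: no, aba/ba meet in 1. 2a->2: ok.
bb: 2b undefined. 2b->0: ok.
All examples now run through 3 states with every (state, symbol) defined. Accept strings end in {0,1}, Reject strings end in {2}; accept={0,1}.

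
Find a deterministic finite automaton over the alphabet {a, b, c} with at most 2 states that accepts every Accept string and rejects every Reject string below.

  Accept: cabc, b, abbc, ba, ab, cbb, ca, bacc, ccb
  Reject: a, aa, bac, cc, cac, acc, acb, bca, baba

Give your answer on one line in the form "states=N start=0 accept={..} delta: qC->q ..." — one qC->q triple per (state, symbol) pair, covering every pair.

Fold the examples into a partial DFA from state 0: repeatedly fix the first undefined (state, symbol) met by the shortest-then-alphabetical prefix, trying targets in increasing order and rejecting any under which an Accept and a Reject string meet in one state with the same remainder; add a state when all current targets are rejected. Accepting states are where Accept strings end.
a: 0a undefined. 0a->0: ok.
b: 0b undefined. 0b->0: no, b/a meet in 0. Open state 1: 0b->1.
c: 0c undefined. 0c->0: no, b/acb meet in 1. 0c->1: ok.
ba: 1a undefined. 1a->0: no, cabc/cc meet in 1 with "c" left. 1a->1: ok.
bc: 1c undefined. 1c->0: ok.
cb: 1b undefined. 1b->0: ok.
All examples now run through 2 states with every (state, symbol) defined. Accept strings end in {1}, Reject strings end in {0}; accept={1}.

states=2 start=0 accept={1} delta: 0a->0 0b->1 0c->1 1a->1 1b->0 1c->0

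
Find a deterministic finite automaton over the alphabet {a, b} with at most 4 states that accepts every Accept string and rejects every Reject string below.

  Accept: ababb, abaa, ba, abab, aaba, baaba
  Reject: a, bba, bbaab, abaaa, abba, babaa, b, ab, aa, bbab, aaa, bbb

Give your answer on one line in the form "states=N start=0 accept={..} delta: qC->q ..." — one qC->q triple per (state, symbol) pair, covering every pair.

Fold the examples into a partial DFA from state 0: repeatedly fix the first undefined (state, symbol) met by the shortest-then-alphabetical prefix, trying targets in increasing order and rejecting any under which an Accept and a Reject string meet in one state with the same remainder; add a state when all current targets are rejected. Accepting states are where Accept strings end.
a: 0a undefined. 0a->0: ok.
b: 0b undefined. 0b->0: no, ababb/a meet in 0. Open state 1: 0b->1.
ba: 1a undefined. 1a->0: no, abaa/a meet in 0. 1a->1: no, ababb/bbb meet in 1 with "bb" left. Open state 2: 1a->2.
bb: 1b undefined. 1b->0: ok.
baa: 2a undefined. 2a->0: no, abaa/a meet in 0. 2a->1: no, abaa/bbaab meet in 1. 2a->2: no, abaa/abaaa meet in 2. Open state 3: 2a->3.
bab: 2b undefined. 2b->0: no, ababb/bbaab meet in 1. 2b->1: no, ababb/a meet in 0. 2b->2: ok.
baab: 3b undefined. 3b->0: no, baaba/a meet in 0. 3b->1: ok.
abaaa: 3a undefined. 3a->0: ok.
All examples now run through 4 states with every (state, symbol) defined. Accept strings end in {2,3}, Reject strings end in {0,1}; accept={2,3}.

states=4 start=0 accept={2,3} delta: 0a->0 0b->1 1a->2 1b->0 2a->3 2b->2 3a->0 3b->1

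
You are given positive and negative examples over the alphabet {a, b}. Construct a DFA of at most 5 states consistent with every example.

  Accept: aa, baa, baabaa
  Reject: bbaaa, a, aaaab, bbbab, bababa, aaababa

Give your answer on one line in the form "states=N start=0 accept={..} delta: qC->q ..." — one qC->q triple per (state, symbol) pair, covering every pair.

states=3 start=0 accept={2} delta: 0a->1 0b->0 1a->2 1b->0 2a->0 2b->0

State merging on the prefix tree: take the shortest (then alphabetical) example prefix whose next move is undefined and point that move at state 0, else 1, else 2, ...; a target is out if some Accept/Reject pair would then sit in one state with the same input left (inseparable). If every existing state is out, open a new one.
a: 0a undefined. 0a->0: no, aa/a meet in 0. Open state 1: 0a->1.
b: 0b undefined. 0b->0: ok.
aa: 1a undefined. 1a->0: no, aa/aaaab meet in 0. 1a->1: no, aa/bbaaa meet in 1. Open state 2: 1a->2.
aaa: 2a undefined. 2a->0: ok.
bab: 1b undefined. 1b->0: ok.
baab: 2b undefined. 2b->0: ok.
All examples now run through 3 states with every (state, symbol) defined. Accept strings end in {2}, Reject strings end in {0,1}; accept={2}.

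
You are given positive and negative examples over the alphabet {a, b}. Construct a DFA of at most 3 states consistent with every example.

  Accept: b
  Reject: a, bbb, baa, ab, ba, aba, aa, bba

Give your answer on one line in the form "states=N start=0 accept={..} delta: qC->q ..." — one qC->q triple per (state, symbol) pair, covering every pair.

states=3 start=0 accept={2} delta: 0a->1 0b->2 1a->0 1b->0 2a->0 2b->1

Grow the machine one transition at a time. Run the examples from 0; the earliest place one falls off (shortest prefix, ties alphabetical) gets sent to the lowest-numbered state that keeps every Accept/Reject pair distinguishable — a pair clashes when both reach the same state with identical unread suffix — and to a fresh state only if none does.
a: 0a undefined. 0a->0: no, b/ab meet in 0 with "b" left. Open state 1: 0a->1.
b: 0b undefined. 0b->0: no, b/bbb meet in 0. 0b->1: no, b/a meet in 1. Open state 2: 0b->2.
aa: 1a undefined. 1a->0: ok.
ab: 1b undefined. 1b->0: ok.
ba: 2a undefined. 2a->0: ok.
bb: 2b undefined. 2b->0: no, b/bbb meet in 2. 2b->1: ok.
All examples now run through 3 states with every (state, symbol) defined. Accept strings end in {2}, Reject strings end in {0,1}; accept={2}.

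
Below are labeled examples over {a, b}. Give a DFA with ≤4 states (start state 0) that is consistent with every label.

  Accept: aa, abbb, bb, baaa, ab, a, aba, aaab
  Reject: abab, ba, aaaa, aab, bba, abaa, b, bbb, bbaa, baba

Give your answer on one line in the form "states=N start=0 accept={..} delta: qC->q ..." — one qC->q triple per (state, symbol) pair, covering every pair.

states=4 start=0 accept={1,3} delta: 0a->1 0b->2 1a->3 1b->1 2a->0 2b->3 3a->2 3b->0

Grow the machine one transition at a time. Run the examples from 0; the earliest place one falls off (shortest prefix, ties alphabetical) gets sent to the lowest-numbered state that keeps every Accept/Reject pair distinguishable — a pair clashes when both reach the same state with identical unread suffix — and to a fresh state only if none does.
a: 0a undefined. 0a->0: no, aa/aaaa meet in 0. Open state 1: 0a->1.
b: 0b undefined. 0b->0: no, aa/bbaa meet in 1 with "a" left. 0b->1: no, aa/ba meet in 1 with "a" left. Open state 2: 0b->2.
aa: 1a undefined. 1a->0: no, aa/aaaa meet in 0. 1a->1: no, aa/aaaa meet in 1. 1a->2: no, aa/b meet in 2. Open state 3: 1a->3.
ab: 1b undefined. 1b->0: no, aa/abaa meet in 3. 1b->1: ok.
ba: 2a undefined. 2a->0: ok.
bb: 2b undefined. 2b->0: no, aa/bbaa meet in 3. 2b->1: no, aa/bba meet in 3. 2b->2: no, abbb/bbaa meet in 1. 2b->3: ok.
aaa: 3a undefined. 3a->0: no, abbb/aaaa meet in 1. 3a->1: no, aa/aaaa meet in 3. 3a->2: ok.
aab: 3b undefined. 3b->0: ok.
All examples now run through 4 states with every (state, symbol) defined. Accept strings end in {1,3}, Reject strings end in {0,2}; accept={1,3}.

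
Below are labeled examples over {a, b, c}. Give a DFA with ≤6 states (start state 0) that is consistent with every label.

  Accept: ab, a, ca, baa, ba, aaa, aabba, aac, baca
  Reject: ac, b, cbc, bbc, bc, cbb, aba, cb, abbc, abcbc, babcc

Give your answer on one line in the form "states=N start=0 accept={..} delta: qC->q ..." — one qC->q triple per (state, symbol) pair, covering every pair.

states=4 start=0 accept={1,2,3} delta: 0a->1 0b->0 0c->0 1a->2 1b->3 1c->0 2a->1 2b->0 2c->1 3a->0 3b->0 3c->0

State merging on the prefix tree: take the shortest (then alphabetical) example prefix whose next move is undefined and point that move at state 0, else 1, else 2, ...; a target is out if some Accept/Reject pair would then sit in one state with the same input left (inseparable). If every existing state is out, open a new one.
a: 0a undefined. 0a->0: no, ab/b meet in 0 with "b" left. Open state 1: 0a->1.
b: 0b undefined. 0b->0: ok.
c: 0c undefined. 0c->0: ok.
aa: 1a undefined. 1a->0: no, baa/b meet in 0. 1a->1: no, aac/ac meet in 1 with "c" left. Open state 2: 1a->2.
ab: 1b undefined. 1b->0: no, ab/b meet in 0. 1b->1: no, baa/aba meet in 2. 1b->2: no, aaa/aba meet in 2 with "a" left. Open state 3: 1b->3.
ac: 1c undefined. 1c->0: ok.
aaa: 2a undefined. 2a->0: no, aaa/ac meet in 0. 2a->1: ok.
aab: 2b undefined. 2b->0: ok.
aac: 2c undefined. 2c->0: no, aac/ac meet in 0. 2c->1: ok.
aba: 3a undefined. 3a->0: ok.
abb: 3b undefined. 3b->0: ok.
abc: 3c undefined. 3c->0: ok.
All examples now run through 4 states with every (state, symbol) defined. Accept strings end in {1,2,3}, Reject strings end in {0}; accept={1,2,3}.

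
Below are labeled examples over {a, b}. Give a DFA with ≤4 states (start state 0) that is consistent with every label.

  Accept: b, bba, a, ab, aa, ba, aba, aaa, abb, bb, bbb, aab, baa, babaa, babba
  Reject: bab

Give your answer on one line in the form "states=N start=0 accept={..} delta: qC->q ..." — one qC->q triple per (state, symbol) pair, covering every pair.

Fold the examples into a partial DFA from state 0: repeatedly fix the first undefined (state, symbol) met by the shortest-then-alphabetical prefix, trying targets in increasing order and rejecting any under which an Accept and a Reject string meet in one state with the same remainder; add a state when all current targets are rejected. Accepting states are where Accept strings end.
a: 0a undefined. 0a->0: ok.
b: 0b undefined. 0b->0: no, b/bab meet in 0. Open state 1: 0b->1.
ba: 1a undefined. 1a->0: no, b/bab meet in 1. 1a->1: no, abb/bab meet in 1 with "b" left. Open state 2: 1a->2.
bb: 1b undefined. 1b->0: ok.
baa: 2a undefined. 2a->0: ok.
bab: 2b undefined. 2b->0: no, bba/bab meet in 0. 2b->1: no, b/bab meet in 1. 2b->2: no, ba/bab meet in 2. Open state 3: 2b->3.
baba: 3a undefined. 3a->0: ok.
babb: 3b undefined. 3b->0: ok.
All examples now run through 4 states with every (state, symbol) defined. Accept strings end in {0,1,2}, Reject strings end in {3}; accept={0,1,2}.

states=4 start=0 accept={0,1,2} delta: 0a->0 0b->1 1a->2 1b->0 2a->0 2b->3 3a->0 3b->0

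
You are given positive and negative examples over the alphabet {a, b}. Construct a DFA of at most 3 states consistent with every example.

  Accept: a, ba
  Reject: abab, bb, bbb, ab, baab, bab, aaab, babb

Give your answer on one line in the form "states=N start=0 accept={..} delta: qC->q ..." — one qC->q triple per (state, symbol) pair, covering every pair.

Fold the examples into a partial DFA from state 0: repeatedly fix the first undefined (state, symbol) met by the shortest-then-alphabetical prefix, trying targets in increasing order and rejecting any under which an Accept and a Reject string meet in one state with the same remainder; add a state when all current targets are rejected. Accepting states are where Accept strings end.
a: 0a undefined. 0a->0: ok.
b: 0b undefined. 0b->0: no, a/abab meet in 0. Open state 1: 0b->1.
ba: 1a undefined. 1a->0: ok.
bb: 1b undefined. 1b->0: no, a/bb meet in 0. 1b->1: ok.
All examples now run through 2 states with every (state, symbol) defined. Accept strings end in {0}, Reject strings end in {1}; accept={0}.

states=2 start=0 accept={0} delta: 0a->0 0b->1 1a->0 1b->1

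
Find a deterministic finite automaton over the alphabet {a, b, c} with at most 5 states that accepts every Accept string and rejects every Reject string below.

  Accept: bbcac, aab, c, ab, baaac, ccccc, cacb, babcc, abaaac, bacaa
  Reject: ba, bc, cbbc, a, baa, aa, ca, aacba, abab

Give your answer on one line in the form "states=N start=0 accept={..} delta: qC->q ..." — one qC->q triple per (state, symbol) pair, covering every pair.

states=4 start=0 accept={1,3} delta: 0a->0 0b->1 0c->1 1a->2 1b->0 1c->0 2a->0 2b->2 2c->3 3a->3 3b->1 3c->1

State merging on the prefix tree: take the shortest (then alphabetical) example prefix whose next move is undefined and point that move at state 0, else 1, else 2, ...; a target is out if some Accept/Reject pair would then sit in one state with the same input left (inseparable). If every existing state is out, open a new one.
a: 0a undefined. 0a->0: ok.
b: 0b undefined. 0b->0: no, aab/ba meet in 0. Open state 1: 0b->1.
c: 0c undefined. 0c->0: no, c/a meet in 0. 0c->1: ok.
ba: 1a undefined. 1a->0: no, aab/abab meet in 1. 1a->1: no, aab/ba meet in 1. Open state 2: 1a->2.
bb: 1b undefined. 1b->0: ok.
bc: 1c undefined. 1c->0: ok.
baa: 2a undefined. 2a->0: ok.
bab: 2b undefined. 2b->0: no, babcc/bc meet in 0. 2b->1: no, aab/abab meet in 1. 2b->2: ok.
bac: 2c undefined. 2c->0: no, bbcac/bc meet in 0. 2c->1: no, cacb/bc meet in 0. 2c->2: no, bbcac/ba meet in 2. Open state 3: 2c->3.
baca: 3a undefined. 3a->0: no, bacaa/bc meet in 0. 3a->1: no, bacaa/ba meet in 2. 3a->2: no, bacaa/bc meet in 0. 3a->3: ok.
cacb: 3b undefined. 3b->0: no, cacb/bc meet in 0. 3b->1: ok.
babcc: 3c undefined. 3c->0: no, babcc/bc meet in 0. 3c->1: ok.
All examples now run through 4 states with every (state, symbol) defined. Accept strings end in {1,3}, Reject strings end in {0,2}; accept={1,3}.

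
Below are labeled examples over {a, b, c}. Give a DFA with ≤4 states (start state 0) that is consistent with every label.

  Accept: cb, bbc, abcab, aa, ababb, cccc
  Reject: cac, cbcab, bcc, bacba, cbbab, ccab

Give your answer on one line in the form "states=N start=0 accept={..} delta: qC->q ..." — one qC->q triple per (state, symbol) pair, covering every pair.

states=4 start=0 accept={0,1,2} delta: 0a->0 0b->0 0c->1 1a->1 1b->2 1c->3 2a->3 2b->2 2c->2 3a->3 3b->3 3c->0

State merging on the prefix tree: take the shortest (then alphabetical) example prefix whose next move is undefined and point that move at state 0, else 1, else 2, ...; a target is out if some Accept/Reject pair would then sit in one state with the same input left (inseparable). If every existing state is out, open a new one.
a: 0a undefined. 0a->0: ok.
b: 0b undefined. 0b->0: ok.
c: 0c undefined. 0c->0: no, cb/cac meet in 0. Open state 1: 0c->1.
ca: 1a undefined. 1a->0: no, bbc/cac meet in 1. 1a->1: ok.
cb: 1b undefined. 1b->0: no, cb/cbcab meet in 0. 1b->1: no, cb/bacba meet in 1. Open state 2: 1b->2.
cc: 1c undefined. 1c->0: no, aa/cac meet in 0. 1c->1: no, cb/ccab meet in 2. 1c->2: no, cb/cac meet in 2. Open state 3: 1c->3.
cbb: 2b undefined. 2b->0: no, aa/cbbab meet in 0. 2b->1: no, cb/cbbab meet in 2. 2b->2: ok.
cbc: 2c undefined. 2c->0: no, aa/cbcab meet in 0. 2c->1: no, cb/cbcab meet in 2. 2c->2: ok.
cca: 3a undefined. 3a->0: no, aa/ccab meet in 0. 3a->1: no, cb/ccab meet in 2. 3a->2: no, cb/ccab meet in 2. 3a->3: ok.
ccc: 3c undefined. 3c->0: ok.
cbba: 2a undefined. 2a->0: no, aa/cbcab meet in 0. 2a->1: no, cb/cbcab meet in 2. 2a->2: no, cb/cbcab meet in 2. 2a->3: ok.
ccab: 3b undefined. 3b->0: no, aa/cbcab meet in 0. 3b->1: no, bbc/cbcab meet in 1. 3b->2: no, cb/cbcab meet in 2. 3b->3: ok.
All examples now run through 4 states with every (state, symbol) defined. Accept strings end in {0,1,2}, Reject strings end in {3}; accept={0,1,2}.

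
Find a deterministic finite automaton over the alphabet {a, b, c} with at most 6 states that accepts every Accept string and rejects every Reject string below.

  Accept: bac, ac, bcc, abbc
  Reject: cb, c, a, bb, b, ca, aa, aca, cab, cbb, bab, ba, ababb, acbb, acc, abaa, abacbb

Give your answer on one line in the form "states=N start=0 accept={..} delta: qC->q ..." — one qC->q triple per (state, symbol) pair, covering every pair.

State merging on the prefix tree: take the shortest (then alphabetical) example prefix whose next move is undefined and point that move at state 0, else 1, else 2, ...; a target is out if some Accept/Reject pair would then sit in one state with the same input left (inseparable). If every existing state is out, open a new one.
a: 0a undefined. 0a->0: no, ac/c meet in 0 with "c" left. Open state 1: 0a->1.
b: 0b undefined. 0b->0: ok.
c: 0c undefined. 0c->0: no, bcc/cb meet in 0. 0c->1: ok.
aa: 1a undefined. 1a->0: ok.
ab: 1b undefined. 1b->0: no, abbc/c meet in 1. 1b->1: ok.
ac: 1c undefined. 1c->0: no, bac/bb meet in 0. 1c->1: no, bac/cb meet in 1. Open state 2: 1c->2.
aca: 2a undefined. 2a->0: ok.
acb: 2b undefined. 2b->0: ok.
acc: 2c undefined. 2c->0: ok.
All examples now run through 3 states with every (state, symbol) defined. Accept strings end in {2}, Reject strings end in {0,1}; accept={2}.

states=3 start=0 accept={2} delta: 0a->1 0b->0 0c->1 1a->0 1b->1 1c->2 2a->0 2b->0 2c->0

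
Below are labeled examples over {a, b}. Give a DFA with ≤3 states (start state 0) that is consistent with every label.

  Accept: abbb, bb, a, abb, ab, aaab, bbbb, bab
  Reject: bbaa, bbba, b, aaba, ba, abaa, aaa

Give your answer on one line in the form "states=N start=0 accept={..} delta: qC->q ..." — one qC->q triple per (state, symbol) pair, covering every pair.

states=3 start=0 accept={1} delta: 0a->1 0b->2 1a->2 1b->1 2a->2 2b->1

Grow the machine one transition at a time. Run the examples from 0; the earliest place one falls off (shortest prefix, ties alphabetical) gets sent to the lowest-numbered state that keeps every Accept/Reject pair distinguishable — a pair clashes when both reach the same state with identical unread suffix — and to a fresh state only if none does.
a: 0a undefined. 0a->0: no, a/aaa meet in 0. Open state 1: 0a->1.
b: 0b undefined. 0b->0: no, bb/b meet in 0. 0b->1: no, a/b meet in 1. Open state 2: 0b->2.
aa: 1a undefined. 1a->0: no, a/aaa meet in 1. 1a->1: no, a/aaa meet in 1. 1a->2: ok.
ab: 1b undefined. 1b->0: no, abb/b meet in 2. 1b->1: ok.
ba: 2a undefined. 2a->0: no, aaab/b meet in 2. 2a->1: no, abbb/ba meet in 1. 2a->2: ok.
bb: 2b undefined. 2b->0: no, abbb/aaba meet in 1. 2b->1: ok.
All examples now run through 3 states with every (state, symbol) defined. Accept strings end in {1}, Reject strings end in {2}; accept={1}.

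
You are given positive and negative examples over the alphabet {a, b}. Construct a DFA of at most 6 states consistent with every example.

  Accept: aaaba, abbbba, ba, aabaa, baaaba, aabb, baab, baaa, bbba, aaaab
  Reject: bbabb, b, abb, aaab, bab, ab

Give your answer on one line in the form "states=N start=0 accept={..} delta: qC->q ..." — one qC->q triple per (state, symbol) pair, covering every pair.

Grow the machine one transition at a time. Run the examples from 0; the earliest place one falls off (shortest prefix, ties alphabetical) gets sent to the lowest-numbered state that keeps every Accept/Reject pair distinguishable — a pair clashes when both reach the same state with identical unread suffix — and to a fresh state only if none does.
a: 0a undefined. 0a->0: no, aabb/abb meet in 0 with "bb" left. Open state 1: 0a->1.
b: 0b undefined. 0b->0: ok.
aa: 1a undefined. 1a->0: no, aabaa/b meet in 0. 1a->1: no, aabb/bbabb meet in 1 with "bb" left. Open state 2: 1a->2.
ab: 1b undefined. 1b->0: ok.
aaa: 2a undefined. 2a->0: no, baaa/bbabb meet in 0. 2a->1: ok.
aab: 2b undefined. 2b->0: no, aabb/bbabb meet in 0. 2b->1: no, aabb/bbabb meet in 0. 2b->2: ok.
All examples now run through 3 states with every (state, symbol) defined. Accept strings end in {1,2}, Reject strings end in {0}; accept={1,2}.

states=3 start=0 accept={1,2} delta: 0a->1 0b->0 1a->2 1b->0 2a->1 2b->2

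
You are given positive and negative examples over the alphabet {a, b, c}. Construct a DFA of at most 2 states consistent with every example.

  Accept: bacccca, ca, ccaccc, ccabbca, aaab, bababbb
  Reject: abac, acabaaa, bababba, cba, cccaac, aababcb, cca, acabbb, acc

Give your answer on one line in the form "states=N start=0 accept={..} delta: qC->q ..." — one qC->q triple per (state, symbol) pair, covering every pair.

states=2 start=0 accept={1} delta: 0a->0 0b->1 0c->1 1a->1 1b->0 1c->0

Grow the machine one transition at a time. Run the examples from 0; the earliest place one falls off (shortest prefix, ties alphabetical) gets sent to the lowest-numbered state that keeps every Accept/Reject pair distinguishable — a pair clashes when both reach the same state with identical unread suffix — and to a fresh state only if none does.
a: 0a undefined. 0a->0: ok.
b: 0b undefined. 0b->0: no, aaab/bababba meet in 0. Open state 1: 0b->1.
c: 0c undefined. 0c->0: no, ca/cccaac meet in 0. 0c->1: ok.
ba: 1a undefined. 1a->0: no, ca/acabaaa meet in 0. 1a->1: ok.
cb: 1b undefined. 1b->0: ok.
cc: 1c undefined. 1c->0: ok.
All examples now run through 2 states with every (state, symbol) defined. Accept strings end in {1}, Reject strings end in {0}; accept={1}.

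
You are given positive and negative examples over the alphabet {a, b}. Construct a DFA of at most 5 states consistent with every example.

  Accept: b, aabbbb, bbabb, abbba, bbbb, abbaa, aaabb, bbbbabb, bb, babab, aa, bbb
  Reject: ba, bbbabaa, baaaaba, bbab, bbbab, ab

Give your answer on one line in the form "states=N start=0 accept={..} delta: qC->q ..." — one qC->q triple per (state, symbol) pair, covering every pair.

states=4 start=0 accept={0,3} delta: 0a->1 0b->0 1a->0 1b->2 2a->0 2b->3 3a->1 3b->1

State merging on the prefix tree: take the shortest (then alphabetical) example prefix whose next move is undefined and point that move at state 0, else 1, else 2, ...; a target is out if some Accept/Reject pair would then sit in one state with the same input left (inseparable). If every existing state is out, open a new one.
a: 0a undefined. 0a->0: no, b/ab meet in 0 with "b" left. Open state 1: 0a->1.
b: 0b undefined. 0b->0: ok.
aa: 1a undefined. 1a->0: ok.
ab: 1b undefined. 1b->0: no, b/bbbabaa meet in 0. 1b->1: no, bbabb/ba meet in 1. Open state 2: 1b->2.
abb: 2b undefined. 2b->0: no, abbba/ba meet in 1. 2b->1: no, bbabb/ba meet in 1. 2b->2: no, bbabb/bbab meet in 2. Open state 3: 2b->3.
abba: 3a undefined. 3a->0: no, abbaa/ba meet in 1. 3a->1: ok.
abbb: 3b undefined. 3b->0: no, abbba/ba meet in 1. 3b->1: ok.
baba: 2a undefined. 2a->0: ok.
All examples now run through 4 states with every (state, symbol) defined. Accept strings end in {0,3}, Reject strings end in {1,2}; accept={0,3}.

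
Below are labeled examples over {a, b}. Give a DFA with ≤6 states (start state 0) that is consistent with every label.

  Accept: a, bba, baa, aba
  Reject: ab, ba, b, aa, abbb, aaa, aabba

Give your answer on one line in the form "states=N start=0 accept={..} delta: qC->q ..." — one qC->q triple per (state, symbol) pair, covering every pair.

Fold the examples into a partial DFA from state 0: repeatedly fix the first undefined (state, symbol) met by the shortest-then-alphabetical prefix, trying targets in increasing order and rejecting any under which an Accept and a Reject string meet in one state with the same remainder; add a state when all current targets are rejected. Accepting states are where Accept strings end.
a: 0a undefined. 0a->0: no, a/aa meet in 0. Open state 1: 0a->1.
b: 0b undefined. 0b->0: no, a/ba meet in 1. 0b->1: no, a/b meet in 1. Open state 2: 0b->2.
aa: 1a undefined. 1a->0: no, a/aaa meet in 1. 1a->1: no, a/aa meet in 1. 1a->2: ok.
ab: 1b undefined. 1b->0: ok.
ba: 2a undefined. 2a->0: ok.
bb: 2b undefined. 2b->0: ok.
All examples now run through 3 states with every (state, symbol) defined. Accept strings end in {1}, Reject strings end in {0,2}; accept={1}.

states=3 start=0 accept={1} delta: 0a->1 0b->2 1a->2 1b->0 2a->0 2b->0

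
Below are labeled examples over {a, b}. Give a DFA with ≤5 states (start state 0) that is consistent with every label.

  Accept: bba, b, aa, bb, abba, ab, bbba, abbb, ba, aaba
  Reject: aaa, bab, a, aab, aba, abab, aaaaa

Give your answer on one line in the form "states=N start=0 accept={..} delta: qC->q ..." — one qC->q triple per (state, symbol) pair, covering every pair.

states=5 start=0 accept={2,3} delta: 0a->1 0b->2 1a->3 1b->3 2a->3 2b->2 3a->4 3b->1 4a->0 4b->0

Grow the machine one transition at a time. Run the examples from 0; the earliest place one falls off (shortest prefix, ties alphabetical) gets sent to the lowest-numbered state that keeps every Accept/Reject pair distinguishable — a pair clashes when both reach the same state with identical unread suffix — and to a fresh state only if none does.
a: 0a undefined. 0a->0: no, b/aab meet in 0 with "b" left. Open state 1: 0a->1.
b: 0b undefined. 0b->0: no, bba/a meet in 1. 0b->1: no, bba/aba meet in 1 with "ba" left. Open state 2: 0b->2.
aa: 1a undefined. 1a->0: no, b/aab meet in 2. 1a->1: no, aa/aaa meet in 1. 1a->2: no, bb/aab meet in 2 with "b" left. Open state 3: 1a->3.
ab: 1b undefined. 1b->0: no, ab/abab meet in 0. 1b->1: no, aa/aba meet in 3. 1b->2: no, ba/aba meet in 2 with "a" left. 1b->3: ok.
ba: 2a undefined. 2a->0: no, b/bab meet in 2. 2a->1: no, aa/bab meet in 3. 2a->2: no, bb/bab meet in 2 with "b" left. 2a->3: ok.
bb: 2b undefined. 2b->0: no, bba/a meet in 1. 2b->1: no, bb/a meet in 1. 2b->2: ok.
aaa: 3a undefined. 3a->0: no, bba/aaaaa meet in 3. 3a->1: no, bba/abab meet in 3. 3a->2: no, b/aaa meet in 2. 3a->3: no, bba/aaa meet in 3. Open state 4: 3a->4.
aab: 3b undefined. 3b->0: no, abba/a meet in 1. 3b->1: ok.
aaaa: 4a undefined. 4a->0: ok.
abab: 4b undefined. 4b->0: ok.
All examples now run through 5 states with every (state, symbol) defined. Accept strings end in {2,3}, Reject strings end in {0,1,4}; accept={2,3}.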